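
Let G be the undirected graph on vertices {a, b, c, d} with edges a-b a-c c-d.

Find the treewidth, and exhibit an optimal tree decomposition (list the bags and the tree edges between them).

The largest bag has 2 vertices, giving width 1; this decomposition certifies tw(G) ≤ 1. G has an edge, so its treewidth is at least 1. Therefore the treewidth is 1.

Treewidth 1.
Bags: B1 = {c, d}  B2 = {a, c}  B3 = {a, b}
Tree: B1–B2, B2–B3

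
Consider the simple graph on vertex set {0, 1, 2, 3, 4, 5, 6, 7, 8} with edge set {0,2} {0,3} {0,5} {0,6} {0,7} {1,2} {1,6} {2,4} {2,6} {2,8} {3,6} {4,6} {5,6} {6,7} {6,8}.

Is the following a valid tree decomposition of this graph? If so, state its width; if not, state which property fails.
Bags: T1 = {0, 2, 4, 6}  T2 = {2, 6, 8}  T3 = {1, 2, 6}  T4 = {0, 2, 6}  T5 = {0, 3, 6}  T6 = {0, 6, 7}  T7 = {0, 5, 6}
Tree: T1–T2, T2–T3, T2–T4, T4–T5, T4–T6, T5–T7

A tree decomposition must satisfy three properties: every vertex lies in some bag; for every edge, both endpoints lie together in some bag; and for every vertex, the bags containing it form a connected subtree. Here bags containing vertex 0 are not connected in the tree, so the decomposition is invalid.

No — bags containing vertex 0 are not connected in the tree.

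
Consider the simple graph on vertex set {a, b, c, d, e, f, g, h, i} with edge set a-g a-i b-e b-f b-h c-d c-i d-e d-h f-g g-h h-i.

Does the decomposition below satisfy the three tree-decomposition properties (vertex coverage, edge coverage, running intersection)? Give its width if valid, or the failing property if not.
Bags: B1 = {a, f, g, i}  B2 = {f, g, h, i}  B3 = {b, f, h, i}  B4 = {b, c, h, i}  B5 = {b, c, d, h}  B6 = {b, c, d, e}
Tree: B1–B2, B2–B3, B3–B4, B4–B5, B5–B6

Yes; width 3.

Every vertex of G appears in some bag (union = {a, b, c, d, e, f, g, h, i}); every edge is covered by a bag; and for each vertex v the set of bags containing v is connected in the bag tree. The decomposition is therefore valid. The largest bag has 4 vertices, so the width is 3.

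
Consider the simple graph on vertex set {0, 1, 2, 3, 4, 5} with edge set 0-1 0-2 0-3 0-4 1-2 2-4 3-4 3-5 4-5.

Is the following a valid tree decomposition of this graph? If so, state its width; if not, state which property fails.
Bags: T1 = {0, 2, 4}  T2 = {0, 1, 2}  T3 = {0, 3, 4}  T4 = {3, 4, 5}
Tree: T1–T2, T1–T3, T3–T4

Yes; width 2.

Checking the three conditions: (i) the bags cover all of {0, 1, 2, 3, 4, 5}; (ii) for each edge, some bag contains both endpoints; (iii) the bags containing any fixed vertex form a subtree. All hold, so the decomposition is valid with width 3 − 1 = 2.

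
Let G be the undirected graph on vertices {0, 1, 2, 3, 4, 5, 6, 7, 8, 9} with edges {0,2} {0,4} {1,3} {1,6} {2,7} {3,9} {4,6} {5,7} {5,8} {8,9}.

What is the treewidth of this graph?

2

A width-2 tree decomposition is:
Bags: B1 = {3, 8, 9}  B2 = {1, 3, 8}  B3 = {1, 6, 8}  B4 = {4, 6, 8}  B5 = {0, 4, 8}  B6 = {0, 2, 8}  B7 = {2, 7, 8}  B8 = {5, 7, 8}
Tree: B1–B2, B2–B3, B3–B4, B4–B5, B5–B6, B6–B7, B7–B8
Each bag holds 3 vertices, so the decomposition has width 2, which upper-bounds the treewidth. The edges 8–9–3–1–6–4–0–2–7–5–8 form a cycle, so G is not a tree and its treewidth is at least 2. The upper and lower bounds meet at 2, so that is the treewidth.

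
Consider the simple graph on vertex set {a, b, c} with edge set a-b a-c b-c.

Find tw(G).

A width-2 tree decomposition is:
Bags: B1 = {a, b, c}
Tree: (single bag)
With just one bag of size 3, the width is 3 − 1 = 2, so tw(G) ≤ 2. Conversely, {a, b, c} is a clique of size 3, and the vertices of any clique must share a bag in every tree decomposition; so some bag has ≥ 3 vertices and tw(G) ≥ 2. Combining the bounds, tw(G) = 2.

2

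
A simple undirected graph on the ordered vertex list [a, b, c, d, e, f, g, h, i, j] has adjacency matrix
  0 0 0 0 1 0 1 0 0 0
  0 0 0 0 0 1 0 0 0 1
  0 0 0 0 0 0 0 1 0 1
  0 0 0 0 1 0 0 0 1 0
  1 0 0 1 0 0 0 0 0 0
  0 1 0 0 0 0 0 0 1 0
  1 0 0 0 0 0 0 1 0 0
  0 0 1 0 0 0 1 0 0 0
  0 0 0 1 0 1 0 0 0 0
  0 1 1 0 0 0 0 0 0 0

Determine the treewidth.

2

A width-2 tree decomposition is:
Bags: B1 = {a, d, e}  B2 = {a, d, g}  B3 = {d, g, h}  B4 = {c, d, h}  B5 = {c, d, j}  B6 = {b, d, j}  B7 = {b, d, f}  B8 = {d, f, i}
Tree: B1–B2, B2–B3, B3–B4, B4–B5, B5–B6, B6–B7, B7–B8
The largest bag has 3 vertices, giving width 2; this decomposition certifies tw(G) ≤ 2. For the lower bound, G contains the cycle d–e–a–g–h–c–j–b–f–i–d, so G is not a forest; only forests have treewidth ≤ 1, hence tw(G) ≥ 2. The upper and lower bounds meet at 2, so that is the treewidth.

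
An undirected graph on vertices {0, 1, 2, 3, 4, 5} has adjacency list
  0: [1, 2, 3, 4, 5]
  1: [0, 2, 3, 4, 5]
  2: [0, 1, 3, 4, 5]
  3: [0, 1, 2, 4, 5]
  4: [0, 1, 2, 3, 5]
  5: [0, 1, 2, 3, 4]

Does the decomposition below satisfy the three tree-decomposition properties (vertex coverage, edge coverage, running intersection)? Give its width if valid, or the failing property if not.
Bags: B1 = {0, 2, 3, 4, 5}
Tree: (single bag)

A tree decomposition must satisfy three properties: every vertex lies in some bag; for every edge, both endpoints lie together in some bag; and for every vertex, the bags containing it form a connected subtree. Here vertex 1 appears in no bag, so the decomposition is invalid.

No — vertex 1 appears in no bag.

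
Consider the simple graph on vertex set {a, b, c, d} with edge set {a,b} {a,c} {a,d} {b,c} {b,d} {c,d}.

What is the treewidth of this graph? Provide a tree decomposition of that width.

Treewidth 3.
One optimal decomposition is:
Bags: B1 = {a, b, c, d}
Tree: (single bag)

With just one bag of size 4, the width is 4 − 1 = 3, so tw(G) ≤ 3. For the lower bound, the 4 vertices {a, b, c, d} are pairwise adjacent, and any tree decomposition puts a clique entirely inside one bag — forcing width ≥ 3. Therefore the treewidth is 3.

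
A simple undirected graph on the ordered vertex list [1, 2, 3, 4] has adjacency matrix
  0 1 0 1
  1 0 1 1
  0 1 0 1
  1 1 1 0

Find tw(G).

A width-2 tree decomposition is:
Bags: B1 = {1, 2, 4}  B2 = {2, 3, 4}
Tree: B1–B2
Every bag has size at most 3, so the width is 3 − 1 = 2 and tw(G) ≤ 2. Conversely, {1, 2, 4} is a clique of size 3, and the vertices of any clique must share a bag in every tree decomposition; so some bag has ≥ 3 vertices and tw(G) ≥ 2. Therefore the treewidth is 2.

2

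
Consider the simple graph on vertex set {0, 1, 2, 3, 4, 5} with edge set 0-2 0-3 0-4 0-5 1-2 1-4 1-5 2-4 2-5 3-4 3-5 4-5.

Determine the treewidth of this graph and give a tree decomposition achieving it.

Treewidth 3.
One optimal decomposition is:
Bags: B1 = {0, 3, 4, 5}  B2 = {0, 2, 4, 5}  B3 = {1, 2, 4, 5}
Tree: B1–B2, B2–B3

Each bag holds 4 vertices, so the decomposition has width 3, which upper-bounds the treewidth. Conversely, {0, 2, 4, 5} is a clique of size 4, and the vertices of any clique must share a bag in every tree decomposition; so some bag has ≥ 4 vertices and tw(G) ≥ 3. The upper and lower bounds meet at 3, so that is the treewidth.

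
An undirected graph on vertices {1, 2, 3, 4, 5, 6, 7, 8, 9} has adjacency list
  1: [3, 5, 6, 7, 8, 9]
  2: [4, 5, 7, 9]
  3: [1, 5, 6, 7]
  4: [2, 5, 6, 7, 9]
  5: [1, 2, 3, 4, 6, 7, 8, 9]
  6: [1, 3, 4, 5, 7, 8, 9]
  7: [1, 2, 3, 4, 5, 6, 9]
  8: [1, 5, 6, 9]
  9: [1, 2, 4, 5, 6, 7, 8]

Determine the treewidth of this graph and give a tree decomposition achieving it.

The largest bag has 5 vertices, giving width 4; this decomposition certifies tw(G) ≤ 4. For the lower bound, the 5 vertices {2, 4, 5, 7, 9} are pairwise adjacent, and any tree decomposition puts a clique entirely inside one bag — forcing width ≥ 4. Combining the bounds, tw(G) = 4.

Treewidth 4.
One optimal decomposition is:
Bags: B1 = {4, 5, 6, 7, 9}  B2 = {1, 5, 6, 7, 9}  B3 = {1, 5, 6, 8, 9}  B4 = {2, 4, 5, 7, 9}  B5 = {1, 3, 5, 6, 7}
Tree: B1–B2, B2–B3, B1–B4, B2–B5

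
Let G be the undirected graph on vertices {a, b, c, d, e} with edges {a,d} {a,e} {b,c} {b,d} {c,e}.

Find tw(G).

A width-2 tree decomposition is:
Bags: B1 = {a, c, e}  B2 = {a, b, c}  B3 = {a, b, d}
Tree: B1–B2, B2–B3
Each bag holds 3 vertices, so the decomposition has width 2, which upper-bounds the treewidth. Since a–e–c–b–d–a is a cycle in G, G is not acyclic. Forests are exactly the graphs of treewidth ≤ 1, so tw(G) ≥ 2. Hence tw(G) = 2 exactly.

2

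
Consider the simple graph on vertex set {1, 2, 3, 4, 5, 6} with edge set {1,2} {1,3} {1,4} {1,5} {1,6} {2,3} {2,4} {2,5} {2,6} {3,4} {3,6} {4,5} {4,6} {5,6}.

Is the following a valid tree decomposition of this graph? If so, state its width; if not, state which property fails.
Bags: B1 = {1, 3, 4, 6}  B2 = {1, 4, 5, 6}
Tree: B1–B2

A tree decomposition must satisfy three properties: every vertex lies in some bag; for every edge, both endpoints lie together in some bag; and for every vertex, the bags containing it form a connected subtree. Here vertex 2 appears in no bag, so the decomposition is invalid.

No — vertex 2 appears in no bag.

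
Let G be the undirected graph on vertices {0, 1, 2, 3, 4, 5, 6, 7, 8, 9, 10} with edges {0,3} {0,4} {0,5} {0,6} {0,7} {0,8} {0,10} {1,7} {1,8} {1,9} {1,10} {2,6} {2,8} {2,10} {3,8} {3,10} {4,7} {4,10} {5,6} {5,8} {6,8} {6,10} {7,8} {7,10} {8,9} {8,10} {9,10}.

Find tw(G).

A width-3 tree decomposition is:
Bags: B1 = {1, 7, 8, 10}  B2 = {0, 7, 8, 10}  B3 = {0, 3, 8, 10}  B4 = {0, 6, 8, 10}  B5 = {0, 4, 7, 10}  B6 = {2, 6, 8, 10}  B7 = {1, 8, 9, 10}  B8 = {0, 5, 6, 8}
Tree: B1–B2, B2–B3, B2–B4, B2–B5, B4–B6, B1–B7, B4–B8
Every bag has size at most 4, so the width is 4 − 1 = 3 and tw(G) ≤ 3. For the lower bound, the 4 vertices {0, 3, 8, 10} are pairwise adjacent, and any tree decomposition puts a clique entirely inside one bag — forcing width ≥ 3. Combining the bounds, tw(G) = 3.

3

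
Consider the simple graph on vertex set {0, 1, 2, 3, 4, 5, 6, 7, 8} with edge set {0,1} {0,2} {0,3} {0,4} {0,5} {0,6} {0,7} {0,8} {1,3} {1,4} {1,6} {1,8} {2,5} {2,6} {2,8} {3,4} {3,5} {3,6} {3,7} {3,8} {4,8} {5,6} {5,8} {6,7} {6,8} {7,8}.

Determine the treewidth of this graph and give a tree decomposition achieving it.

Treewidth 4.
One such decomposition:
Bags: B1 = {0, 1, 3, 6, 8}  B2 = {0, 3, 6, 7, 8}  B3 = {0, 3, 5, 6, 8}  B4 = {0, 2, 5, 6, 8}  B5 = {0, 1, 3, 4, 8}
Tree: B1–B2, B2–B3, B3–B4, B1–B5

Every bag has size at most 5, so the width is 5 − 1 = 4 and tw(G) ≤ 4. Conversely, {0, 2, 5, 6, 8} is a clique of size 5, and the vertices of any clique must share a bag in every tree decomposition; so some bag has ≥ 5 vertices and tw(G) ≥ 4. Therefore the treewidth is 4.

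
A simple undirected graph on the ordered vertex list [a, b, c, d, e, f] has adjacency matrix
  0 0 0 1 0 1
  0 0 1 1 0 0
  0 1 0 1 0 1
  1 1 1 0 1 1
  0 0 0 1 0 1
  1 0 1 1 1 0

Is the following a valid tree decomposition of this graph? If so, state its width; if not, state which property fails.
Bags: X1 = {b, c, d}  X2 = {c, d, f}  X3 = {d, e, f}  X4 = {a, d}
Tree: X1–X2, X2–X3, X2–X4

No — edge (f,a) lies in no bag.

A tree decomposition must satisfy three properties: every vertex lies in some bag; for every edge, both endpoints lie together in some bag; and for every vertex, the bags containing it form a connected subtree. Here edge (f,a) lies in no bag, so the decomposition is invalid.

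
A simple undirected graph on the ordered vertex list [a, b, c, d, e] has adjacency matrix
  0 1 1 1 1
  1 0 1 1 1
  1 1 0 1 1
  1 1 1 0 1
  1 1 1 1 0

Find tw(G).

4

A width-4 tree decomposition is:
Bags: B1 = {a, b, c, d, e}
Tree: (single bag)
With just one bag of size 5, the width is 5 − 1 = 4, so tw(G) ≤ 4. On the other hand G contains the 5-clique {a, b, c, d, e}. A clique must lie in a single bag of any decomposition, so no decomposition can have width below 4. Combining the bounds, tw(G) = 4.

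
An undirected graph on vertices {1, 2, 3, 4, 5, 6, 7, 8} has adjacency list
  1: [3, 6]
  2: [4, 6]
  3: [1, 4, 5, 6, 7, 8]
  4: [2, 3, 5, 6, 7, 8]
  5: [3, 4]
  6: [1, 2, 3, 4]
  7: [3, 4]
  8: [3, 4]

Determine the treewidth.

2

A width-2 tree decomposition is:
Bags: B1 = {3, 4, 8}  B2 = {3, 4, 6}  B3 = {3, 4, 5}  B4 = {1, 3, 6}  B5 = {3, 4, 7}  B6 = {2, 4, 6}
Tree: B1–B2, B1–B3, B2–B4, B1–B5, B2–B6
Each bag holds 3 vertices, so the decomposition has width 2, which upper-bounds the treewidth. On the other hand G contains the 3-clique {2, 4, 6}. A clique must lie in a single bag of any decomposition, so no decomposition can have width below 2. Combining the bounds, tw(G) = 2.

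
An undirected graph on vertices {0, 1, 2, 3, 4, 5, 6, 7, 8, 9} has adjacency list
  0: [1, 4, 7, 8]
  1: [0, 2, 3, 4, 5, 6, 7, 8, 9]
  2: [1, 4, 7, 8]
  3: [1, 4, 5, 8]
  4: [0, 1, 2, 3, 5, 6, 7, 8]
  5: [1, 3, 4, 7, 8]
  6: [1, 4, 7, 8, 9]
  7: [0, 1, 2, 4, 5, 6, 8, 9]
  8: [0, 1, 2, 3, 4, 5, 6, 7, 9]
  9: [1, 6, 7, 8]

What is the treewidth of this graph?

4

A width-4 tree decomposition is:
Bags: B1 = {1, 4, 6, 7, 8}  B2 = {0, 1, 4, 7, 8}  B3 = {1, 4, 5, 7, 8}  B4 = {1, 3, 4, 5, 8}  B5 = {1, 2, 4, 7, 8}  B6 = {1, 6, 7, 8, 9}
Tree: B1–B2, B1–B3, B3–B4, B3–B5, B1–B6
Every bag has size at most 5, so the width is 5 − 1 = 4 and tw(G) ≤ 4. On the other hand G contains the 5-clique {1, 6, 7, 8, 9}. A clique must lie in a single bag of any decomposition, so no decomposition can have width below 4. Therefore the treewidth is 4.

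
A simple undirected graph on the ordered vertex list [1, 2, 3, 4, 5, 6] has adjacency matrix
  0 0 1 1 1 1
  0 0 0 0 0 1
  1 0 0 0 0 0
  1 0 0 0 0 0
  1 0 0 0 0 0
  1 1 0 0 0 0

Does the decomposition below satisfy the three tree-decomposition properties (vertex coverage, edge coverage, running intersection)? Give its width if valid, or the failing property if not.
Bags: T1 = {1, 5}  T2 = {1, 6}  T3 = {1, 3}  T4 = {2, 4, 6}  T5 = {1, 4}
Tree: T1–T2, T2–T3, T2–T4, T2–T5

A tree decomposition must satisfy three properties: every vertex lies in some bag; for every edge, both endpoints lie together in some bag; and for every vertex, the bags containing it form a connected subtree. Here bags containing vertex 4 are not connected in the tree, so the decomposition is invalid.

No — bags containing vertex 4 are not connected in the tree.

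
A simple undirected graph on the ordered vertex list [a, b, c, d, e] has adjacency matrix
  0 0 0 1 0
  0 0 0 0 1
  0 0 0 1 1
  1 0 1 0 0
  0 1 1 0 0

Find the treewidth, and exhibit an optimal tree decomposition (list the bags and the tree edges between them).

Each bag holds 2 vertices, so the decomposition has width 1, which upper-bounds the treewidth. G has an edge, so its treewidth is at least 1. The upper and lower bounds meet at 1, so that is the treewidth.

Treewidth 1.
One optimal decomposition is:
Bags: B1 = {b, e}  B2 = {c, e}  B3 = {c, d}  B4 = {a, d}
Tree: B1–B2, B2–B3, B3–B4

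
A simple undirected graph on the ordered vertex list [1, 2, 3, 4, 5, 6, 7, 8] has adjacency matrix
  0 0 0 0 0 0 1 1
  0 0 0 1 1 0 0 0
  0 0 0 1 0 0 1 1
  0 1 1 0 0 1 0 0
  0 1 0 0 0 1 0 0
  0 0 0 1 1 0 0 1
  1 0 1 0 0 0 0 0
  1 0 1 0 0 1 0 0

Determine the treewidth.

2

A width-2 tree decomposition is:
Bags: B1 = {2, 4, 5}  B2 = {4, 5, 6}  B3 = {3, 4, 6}  B4 = {3, 6, 8}  B5 = {3, 7, 8}  B6 = {1, 7, 8}
Tree: B1–B2, B2–B3, B3–B4, B4–B5, B5–B6
Each bag holds 3 vertices, so the decomposition has width 2, which upper-bounds the treewidth. The edges 2–5–6–4–2 form a cycle, so G is not a tree and its treewidth is at least 2. Hence tw(G) = 2 exactly.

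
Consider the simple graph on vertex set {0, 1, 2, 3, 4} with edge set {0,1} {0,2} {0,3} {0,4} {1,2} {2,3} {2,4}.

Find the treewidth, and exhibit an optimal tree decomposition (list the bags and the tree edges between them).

Treewidth 2.
One such decomposition:
Bags: B1 = {0, 2, 4}  B2 = {0, 2, 3}  B3 = {0, 1, 2}
Tree: B1–B2, B1–B3

Every bag has size at most 3, so the width is 3 − 1 = 2 and tw(G) ≤ 2. Conversely, {0, 1, 2} is a clique of size 3, and the vertices of any clique must share a bag in every tree decomposition; so some bag has ≥ 3 vertices and tw(G) ≥ 2. Therefore the treewidth is 2.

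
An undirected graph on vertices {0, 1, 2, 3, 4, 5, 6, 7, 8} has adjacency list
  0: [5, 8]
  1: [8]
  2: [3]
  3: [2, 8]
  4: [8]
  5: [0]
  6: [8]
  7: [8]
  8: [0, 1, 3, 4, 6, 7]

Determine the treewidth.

1

A width-1 tree decomposition is:
Bags: B1 = {6, 8}  B2 = {0, 8}  B3 = {3, 8}  B4 = {0, 5}  B5 = {2, 3}  B6 = {4, 8}  B7 = {7, 8}  B8 = {1, 8}
Tree: B1–B2, B2–B3, B2–B4, B3–B5, B1–B6, B2–B7, B6–B8
Each bag holds 2 vertices, so the decomposition has width 1, which upper-bounds the treewidth. Since G has at least one edge (e.g. 6–8), it is not an edgeless graph, so tw(G) ≥ 1. Combining the bounds, tw(G) = 1.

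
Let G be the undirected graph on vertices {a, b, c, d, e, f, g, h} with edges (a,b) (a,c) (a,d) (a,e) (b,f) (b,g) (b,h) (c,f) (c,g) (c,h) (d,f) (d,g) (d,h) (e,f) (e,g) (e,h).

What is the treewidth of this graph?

4

A width-4 tree decomposition is:
Bags: B1 = {b, c, d, e, f}  B2 = {b, c, d, e, g}  B3 = {b, c, d, e, h}  B4 = {a, b, c, d, e}
Tree: B1–B2, B2–B3, B3–B4
The largest bag has 5 vertices, giving width 4; this decomposition certifies tw(G) ≤ 4. For the lower bound: the 5 vertex sets {b,f}, {e,g}, {c,h}, {d}, {a} are disjoint, each induces a connected subgraph, and every pair is joined by at least one edge of G. Contracting each set to a single vertex therefore yields K_{5} as a minor, and since treewidth is minor-monotone, tw(G) ≥ tw(K_{5}) = 4. Hence tw(G) = 4 exactly.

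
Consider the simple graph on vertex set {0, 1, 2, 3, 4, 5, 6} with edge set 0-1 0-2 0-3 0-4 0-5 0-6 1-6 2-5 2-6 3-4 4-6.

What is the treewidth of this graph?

2

A width-2 tree decomposition is:
Bags: B1 = {0, 4, 6}  B2 = {0, 1, 6}  B3 = {0, 2, 6}  B4 = {0, 3, 4}  B5 = {0, 2, 5}
Tree: B1–B2, B1–B3, B1–B4, B3–B5
Every bag has size at most 3, so the width is 3 − 1 = 2 and tw(G) ≤ 2. On the other hand G contains the 3-clique {0, 3, 4}. A clique must lie in a single bag of any decomposition, so no decomposition can have width below 2. Combining the bounds, tw(G) = 2.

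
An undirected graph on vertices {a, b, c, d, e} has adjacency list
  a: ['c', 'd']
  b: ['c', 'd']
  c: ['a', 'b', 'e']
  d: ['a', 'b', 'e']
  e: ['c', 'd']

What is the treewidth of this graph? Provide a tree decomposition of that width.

Every bag has size at most 3, so the width is 3 − 1 = 2 and tw(G) ≤ 2. The edges e–c–b–d–e form a cycle, so G is not a tree and its treewidth is at least 2. The upper and lower bounds meet at 2, so that is the treewidth.

Treewidth 2.
One such decomposition:
Bags: B1 = {c, d, e}  B2 = {b, c, d}  B3 = {a, c, d}
Tree: B1–B2, B2–B3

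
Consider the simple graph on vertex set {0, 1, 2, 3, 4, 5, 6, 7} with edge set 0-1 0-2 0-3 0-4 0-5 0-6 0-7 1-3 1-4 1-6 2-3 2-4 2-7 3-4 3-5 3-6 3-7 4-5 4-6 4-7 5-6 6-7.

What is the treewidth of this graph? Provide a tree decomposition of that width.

The largest bag has 5 vertices, giving width 4; this decomposition certifies tw(G) ≤ 4. On the other hand G contains the 5-clique {0, 2, 3, 4, 7}. A clique must lie in a single bag of any decomposition, so no decomposition can have width below 4. Therefore the treewidth is 4.

Treewidth 4.
Bags: B1 = {0, 2, 3, 4, 7}  B2 = {0, 3, 4, 6, 7}  B3 = {0, 1, 3, 4, 6}  B4 = {0, 3, 4, 5, 6}
Tree: B1–B2, B2–B3, B3–B4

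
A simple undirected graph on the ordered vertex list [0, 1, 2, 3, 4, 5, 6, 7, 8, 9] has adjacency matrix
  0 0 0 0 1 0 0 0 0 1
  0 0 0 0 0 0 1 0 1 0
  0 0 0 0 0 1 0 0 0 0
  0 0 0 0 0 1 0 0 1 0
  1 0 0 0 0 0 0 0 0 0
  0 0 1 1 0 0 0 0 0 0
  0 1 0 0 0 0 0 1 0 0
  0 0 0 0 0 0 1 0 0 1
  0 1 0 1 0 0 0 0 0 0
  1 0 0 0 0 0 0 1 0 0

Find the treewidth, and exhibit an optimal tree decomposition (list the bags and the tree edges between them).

Each bag holds 2 vertices, so the decomposition has width 1, which upper-bounds the treewidth. Any graph with an edge has treewidth ≥ 1, and G has the edge 4–0. Therefore the treewidth is 1.

Treewidth 1.
One optimal decomposition is:
Bags: B1 = {0, 4}  B2 = {0, 9}  B3 = {7, 9}  B4 = {6, 7}  B5 = {1, 6}  B6 = {1, 8}  B7 = {3, 8}  B8 = {3, 5}  B9 = {2, 5}
Tree: B1–B2, B2–B3, B3–B4, B4–B5, B5–B6, B6–B7, B7–B8, B8–B9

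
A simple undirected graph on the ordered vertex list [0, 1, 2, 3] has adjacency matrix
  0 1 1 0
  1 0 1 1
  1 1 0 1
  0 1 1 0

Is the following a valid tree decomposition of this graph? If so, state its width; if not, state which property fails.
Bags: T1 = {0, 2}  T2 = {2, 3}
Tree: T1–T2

A tree decomposition must satisfy three properties: every vertex lies in some bag; for every edge, both endpoints lie together in some bag; and for every vertex, the bags containing it form a connected subtree. Here vertex 1 appears in no bag, so the decomposition is invalid.

No — vertex 1 appears in no bag.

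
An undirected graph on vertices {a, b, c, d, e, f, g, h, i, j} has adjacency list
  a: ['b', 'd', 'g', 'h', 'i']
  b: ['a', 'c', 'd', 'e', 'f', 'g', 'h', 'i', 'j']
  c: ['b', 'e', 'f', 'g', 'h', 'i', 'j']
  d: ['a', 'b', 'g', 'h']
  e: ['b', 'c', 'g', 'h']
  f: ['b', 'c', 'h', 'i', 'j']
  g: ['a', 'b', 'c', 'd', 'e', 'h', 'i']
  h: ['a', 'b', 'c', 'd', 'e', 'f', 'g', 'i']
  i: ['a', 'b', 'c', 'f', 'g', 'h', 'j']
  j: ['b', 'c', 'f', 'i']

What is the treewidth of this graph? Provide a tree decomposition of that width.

Every bag has size at most 5, so the width is 5 − 1 = 4 and tw(G) ≤ 4. For the lower bound, the 5 vertices {b, c, f, i, j} are pairwise adjacent, and any tree decomposition puts a clique entirely inside one bag — forcing width ≥ 4. Combining the bounds, tw(G) = 4.

Treewidth 4.
Bags: B1 = {b, c, g, h, i}  B2 = {b, c, e, g, h}  B3 = {b, c, f, h, i}  B4 = {a, b, g, h, i}  B5 = {b, c, f, i, j}  B6 = {a, b, d, g, h}
Tree: B1–B2, B1–B3, B1–B4, B3–B5, B4–B6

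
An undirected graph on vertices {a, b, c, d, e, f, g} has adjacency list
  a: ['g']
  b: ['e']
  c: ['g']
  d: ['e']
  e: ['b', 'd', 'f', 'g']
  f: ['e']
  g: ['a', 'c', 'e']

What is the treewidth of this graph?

A width-1 tree decomposition is:
Bags: B1 = {e, g}  B2 = {d, e}  B3 = {b, e}  B4 = {a, g}  B5 = {e, f}  B6 = {c, g}
Tree: B1–B2, B1–B3, B1–B4, B1–B5, B4–B6
Each bag holds 2 vertices, so the decomposition has width 1, which upper-bounds the treewidth. Any graph with an edge has treewidth ≥ 1, and G has the edge e–g. Hence tw(G) = 1 exactly.

1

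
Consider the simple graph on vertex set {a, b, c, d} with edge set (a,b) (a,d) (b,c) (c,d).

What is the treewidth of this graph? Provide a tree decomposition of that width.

Each bag holds 3 vertices, so the decomposition has width 2, which upper-bounds the treewidth. Since d–c–b–a–d is a cycle in G, G is not acyclic. Forests are exactly the graphs of treewidth ≤ 1, so tw(G) ≥ 2. Therefore the treewidth is 2.

Treewidth 2.
One such decomposition:
Bags: B1 = {b, c, d}  B2 = {a, b, d}
Tree: B1–B2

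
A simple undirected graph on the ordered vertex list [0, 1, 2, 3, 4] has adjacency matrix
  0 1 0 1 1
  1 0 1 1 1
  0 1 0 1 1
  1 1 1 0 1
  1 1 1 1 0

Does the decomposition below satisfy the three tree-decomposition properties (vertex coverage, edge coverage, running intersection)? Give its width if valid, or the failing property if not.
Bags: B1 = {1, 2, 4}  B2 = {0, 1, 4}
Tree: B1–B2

No — vertex 3 appears in no bag.

A tree decomposition must satisfy three properties: every vertex lies in some bag; for every edge, both endpoints lie together in some bag; and for every vertex, the bags containing it form a connected subtree. Here vertex 3 appears in no bag, so the decomposition is invalid.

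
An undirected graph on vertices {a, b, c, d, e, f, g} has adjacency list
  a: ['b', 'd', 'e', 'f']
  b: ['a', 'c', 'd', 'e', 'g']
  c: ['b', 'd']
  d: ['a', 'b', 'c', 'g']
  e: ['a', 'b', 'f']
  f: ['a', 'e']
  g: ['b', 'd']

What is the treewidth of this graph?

2

A width-2 tree decomposition is:
Bags: B1 = {a, b, d}  B2 = {a, b, e}  B3 = {a, e, f}  B4 = {b, c, d}  B5 = {b, d, g}
Tree: B1–B2, B2–B3, B1–B4, B1–B5
The largest bag has 3 vertices, giving width 2; this decomposition certifies tw(G) ≤ 2. Conversely, {a, e, f} is a clique of size 3, and the vertices of any clique must share a bag in every tree decomposition; so some bag has ≥ 3 vertices and tw(G) ≥ 2. Therefore the treewidth is 2.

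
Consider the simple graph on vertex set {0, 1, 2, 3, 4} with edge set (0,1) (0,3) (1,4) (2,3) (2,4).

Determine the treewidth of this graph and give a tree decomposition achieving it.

Every bag has size at most 3, so the width is 3 − 1 = 2 and tw(G) ≤ 2. For the lower bound, G contains the cycle 0–3–2–4–1–0, so G is not a forest; only forests have treewidth ≤ 1, hence tw(G) ≥ 2. The upper and lower bounds meet at 2, so that is the treewidth.

Treewidth 2.
Bags: B1 = {0, 2, 3}  B2 = {0, 2, 4}  B3 = {0, 1, 4}
Tree: B1–B2, B2–B3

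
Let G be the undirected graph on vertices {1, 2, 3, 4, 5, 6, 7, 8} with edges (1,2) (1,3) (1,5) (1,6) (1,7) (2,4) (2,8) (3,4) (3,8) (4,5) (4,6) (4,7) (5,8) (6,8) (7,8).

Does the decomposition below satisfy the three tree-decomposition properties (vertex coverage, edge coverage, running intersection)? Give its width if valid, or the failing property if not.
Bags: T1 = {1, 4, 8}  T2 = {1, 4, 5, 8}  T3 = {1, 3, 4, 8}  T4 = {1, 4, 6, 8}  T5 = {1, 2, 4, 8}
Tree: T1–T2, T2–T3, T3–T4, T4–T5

A tree decomposition must satisfy three properties: every vertex lies in some bag; for every edge, both endpoints lie together in some bag; and for every vertex, the bags containing it form a connected subtree. Here vertex 7 appears in no bag, so the decomposition is invalid.

No — vertex 7 appears in no bag.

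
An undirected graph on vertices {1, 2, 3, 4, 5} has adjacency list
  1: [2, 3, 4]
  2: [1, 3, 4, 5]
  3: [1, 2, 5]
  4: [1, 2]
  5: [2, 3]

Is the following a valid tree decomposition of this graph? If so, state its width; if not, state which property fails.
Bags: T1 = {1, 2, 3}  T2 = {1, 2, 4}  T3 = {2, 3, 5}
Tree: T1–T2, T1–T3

Yes; width 2.

Vertex coverage: the bags together contain {1, 2, 3, 4, 5}, the full vertex set. Edge coverage: each edge of G has both endpoints in at least one bag. Running intersection: for every vertex, the bags containing it form a connected subtree. All three properties hold, so this is a valid tree decomposition of width max|bag| − 1 = 2, and hence tw(G) ≤ 2.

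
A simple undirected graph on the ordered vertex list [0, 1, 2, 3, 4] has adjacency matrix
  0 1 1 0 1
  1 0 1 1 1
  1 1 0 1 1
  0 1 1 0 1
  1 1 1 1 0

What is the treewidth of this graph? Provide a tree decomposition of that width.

Every bag has size at most 4, so the width is 4 − 1 = 3 and tw(G) ≤ 3. For the lower bound, the 4 vertices {0, 1, 2, 4} are pairwise adjacent, and any tree decomposition puts a clique entirely inside one bag — forcing width ≥ 3. Therefore the treewidth is 3.

Treewidth 3.
Bags: B1 = {1, 2, 3, 4}  B2 = {0, 1, 2, 4}
Tree: B1–B2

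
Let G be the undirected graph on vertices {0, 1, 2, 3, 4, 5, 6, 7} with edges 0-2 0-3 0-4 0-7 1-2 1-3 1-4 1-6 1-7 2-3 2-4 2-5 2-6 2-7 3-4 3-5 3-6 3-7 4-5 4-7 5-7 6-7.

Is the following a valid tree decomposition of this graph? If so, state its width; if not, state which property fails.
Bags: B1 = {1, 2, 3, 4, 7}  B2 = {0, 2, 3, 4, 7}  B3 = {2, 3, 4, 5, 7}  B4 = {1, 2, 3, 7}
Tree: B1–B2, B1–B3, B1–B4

A tree decomposition must satisfy three properties: every vertex lies in some bag; for every edge, both endpoints lie together in some bag; and for every vertex, the bags containing it form a connected subtree. Here vertex 6 appears in no bag, so the decomposition is invalid.

No — vertex 6 appears in no bag.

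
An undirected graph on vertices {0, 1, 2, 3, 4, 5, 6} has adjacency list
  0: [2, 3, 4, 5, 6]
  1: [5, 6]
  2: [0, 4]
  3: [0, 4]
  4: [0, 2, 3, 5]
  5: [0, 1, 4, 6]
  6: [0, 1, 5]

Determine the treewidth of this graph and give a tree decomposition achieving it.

Treewidth 2.
One optimal decomposition is:
Bags: B1 = {1, 5, 6}  B2 = {0, 5, 6}  B3 = {0, 4, 5}  B4 = {0, 2, 4}  B5 = {0, 3, 4}
Tree: B1–B2, B2–B3, B3–B4, B3–B5

Each bag holds 3 vertices, so the decomposition has width 2, which upper-bounds the treewidth. Conversely, {0, 2, 4} is a clique of size 3, and the vertices of any clique must share a bag in every tree decomposition; so some bag has ≥ 3 vertices and tw(G) ≥ 2. The upper and lower bounds meet at 2, so that is the treewidth.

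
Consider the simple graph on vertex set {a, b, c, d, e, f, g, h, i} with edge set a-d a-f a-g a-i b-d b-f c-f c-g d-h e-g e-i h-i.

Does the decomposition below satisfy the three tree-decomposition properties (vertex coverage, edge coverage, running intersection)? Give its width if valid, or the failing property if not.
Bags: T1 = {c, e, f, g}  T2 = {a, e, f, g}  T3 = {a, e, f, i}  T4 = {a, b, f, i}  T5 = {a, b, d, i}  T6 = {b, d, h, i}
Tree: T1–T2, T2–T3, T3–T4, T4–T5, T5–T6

Checking the three conditions: (i) the bags cover all of {a, b, c, d, e, f, g, h, i}; (ii) for each edge, some bag contains both endpoints; (iii) the bags containing any fixed vertex form a subtree. All hold, so the decomposition is valid with width 4 − 1 = 3.

Yes; width 3.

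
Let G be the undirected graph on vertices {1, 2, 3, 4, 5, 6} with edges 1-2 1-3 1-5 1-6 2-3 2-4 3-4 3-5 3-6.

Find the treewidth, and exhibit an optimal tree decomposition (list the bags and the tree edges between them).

Each bag holds 3 vertices, so the decomposition has width 2, which upper-bounds the treewidth. Conversely, {1, 2, 3} is a clique of size 3, and the vertices of any clique must share a bag in every tree decomposition; so some bag has ≥ 3 vertices and tw(G) ≥ 2. Hence tw(G) = 2 exactly.

Treewidth 2.
One such decomposition:
Bags: B1 = {1, 3, 5}  B2 = {1, 3, 6}  B3 = {1, 2, 3}  B4 = {2, 3, 4}
Tree: B1–B2, B1–B3, B3–B4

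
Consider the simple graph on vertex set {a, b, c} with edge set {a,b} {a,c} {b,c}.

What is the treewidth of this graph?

A width-2 tree decomposition is:
Bags: B1 = {a, b, c}
Tree: (single bag)
With just one bag of size 3, the width is 3 − 1 = 2, so tw(G) ≤ 2. For the lower bound, the 3 vertices {a, b, c} are pairwise adjacent, and any tree decomposition puts a clique entirely inside one bag — forcing width ≥ 2. Hence tw(G) = 2 exactly.

2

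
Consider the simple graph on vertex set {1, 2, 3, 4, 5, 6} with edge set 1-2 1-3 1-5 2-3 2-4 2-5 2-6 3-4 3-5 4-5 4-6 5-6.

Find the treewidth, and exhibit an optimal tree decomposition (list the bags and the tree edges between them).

Treewidth 3.
One optimal decomposition is:
Bags: B1 = {2, 3, 4, 5}  B2 = {2, 4, 5, 6}  B3 = {1, 2, 3, 5}
Tree: B1–B2, B1–B3

The largest bag has 4 vertices, giving width 3; this decomposition certifies tw(G) ≤ 3. For the lower bound, the 4 vertices {1, 2, 3, 5} are pairwise adjacent, and any tree decomposition puts a clique entirely inside one bag — forcing width ≥ 3. Hence tw(G) = 3 exactly.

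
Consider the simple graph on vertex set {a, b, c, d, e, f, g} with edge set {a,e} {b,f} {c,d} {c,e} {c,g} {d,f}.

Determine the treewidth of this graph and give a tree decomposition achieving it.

Treewidth 1.
Bags: B1 = {c, g}  B2 = {c, d}  B3 = {d, f}  B4 = {c, e}  B5 = {b, f}  B6 = {a, e}
Tree: B1–B2, B2–B3, B2–B4, B3–B5, B4–B6

The largest bag has 2 vertices, giving width 1; this decomposition certifies tw(G) ≤ 1. Any graph with an edge has treewidth ≥ 1, and G has the edge c–g. Hence tw(G) = 1 exactly.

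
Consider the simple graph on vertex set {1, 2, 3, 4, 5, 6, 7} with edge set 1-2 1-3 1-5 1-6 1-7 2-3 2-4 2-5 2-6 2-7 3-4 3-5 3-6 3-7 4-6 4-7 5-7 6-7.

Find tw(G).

4

A width-4 tree decomposition is:
Bags: B1 = {1, 2, 3, 6, 7}  B2 = {2, 3, 4, 6, 7}  B3 = {1, 2, 3, 5, 7}
Tree: B1–B2, B1–B3
The largest bag has 5 vertices, giving width 4; this decomposition certifies tw(G) ≤ 4. On the other hand G contains the 5-clique {1, 2, 3, 5, 7}. A clique must lie in a single bag of any decomposition, so no decomposition can have width below 4. Combining the bounds, tw(G) = 4.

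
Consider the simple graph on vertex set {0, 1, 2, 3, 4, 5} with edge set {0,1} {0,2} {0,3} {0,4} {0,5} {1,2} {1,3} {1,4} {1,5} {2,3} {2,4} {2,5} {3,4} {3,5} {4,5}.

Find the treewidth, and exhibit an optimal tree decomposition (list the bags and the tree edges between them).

With just one bag of size 6, the width is 6 − 1 = 5, so tw(G) ≤ 5. On the other hand G contains the 6-clique {0, 1, 2, 3, 4, 5}. A clique must lie in a single bag of any decomposition, so no decomposition can have width below 5. Combining the bounds, tw(G) = 5.

Treewidth 5.
One optimal decomposition is:
Bags: B1 = {0, 1, 2, 3, 4, 5}
Tree: (single bag)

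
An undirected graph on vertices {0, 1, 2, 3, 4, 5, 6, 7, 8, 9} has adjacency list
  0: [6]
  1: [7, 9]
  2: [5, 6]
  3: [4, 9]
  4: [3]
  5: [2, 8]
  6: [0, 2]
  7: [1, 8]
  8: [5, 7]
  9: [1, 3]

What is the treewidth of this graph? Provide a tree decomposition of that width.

Every bag has size at most 2, so the width is 2 − 1 = 1 and tw(G) ≤ 1. Since G has at least one edge (e.g. 0–6), it is not an edgeless graph, so tw(G) ≥ 1. Therefore the treewidth is 1.

Treewidth 1.
One such decomposition:
Bags: B1 = {0, 6}  B2 = {2, 6}  B3 = {2, 5}  B4 = {5, 8}  B5 = {7, 8}  B6 = {1, 7}  B7 = {1, 9}  B8 = {3, 9}  B9 = {3, 4}
Tree: B1–B2, B2–B3, B3–B4, B4–B5, B5–B6, B6–B7, B7–B8, B8–B9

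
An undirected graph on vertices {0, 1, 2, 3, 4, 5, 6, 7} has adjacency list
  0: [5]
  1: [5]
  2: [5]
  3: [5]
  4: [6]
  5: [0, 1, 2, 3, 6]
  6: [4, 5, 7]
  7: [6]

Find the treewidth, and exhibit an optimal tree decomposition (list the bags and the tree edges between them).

Each bag holds 2 vertices, so the decomposition has width 1, which upper-bounds the treewidth. Any graph with an edge has treewidth ≥ 1, and G has the edge 5–1. Therefore the treewidth is 1.

Treewidth 1.
One such decomposition:
Bags: B1 = {1, 5}  B2 = {2, 5}  B3 = {3, 5}  B4 = {0, 5}  B5 = {5, 6}  B6 = {6, 7}  B7 = {4, 6}
Tree: B1–B2, B1–B3, B3–B4, B1–B5, B5–B6, B6–B7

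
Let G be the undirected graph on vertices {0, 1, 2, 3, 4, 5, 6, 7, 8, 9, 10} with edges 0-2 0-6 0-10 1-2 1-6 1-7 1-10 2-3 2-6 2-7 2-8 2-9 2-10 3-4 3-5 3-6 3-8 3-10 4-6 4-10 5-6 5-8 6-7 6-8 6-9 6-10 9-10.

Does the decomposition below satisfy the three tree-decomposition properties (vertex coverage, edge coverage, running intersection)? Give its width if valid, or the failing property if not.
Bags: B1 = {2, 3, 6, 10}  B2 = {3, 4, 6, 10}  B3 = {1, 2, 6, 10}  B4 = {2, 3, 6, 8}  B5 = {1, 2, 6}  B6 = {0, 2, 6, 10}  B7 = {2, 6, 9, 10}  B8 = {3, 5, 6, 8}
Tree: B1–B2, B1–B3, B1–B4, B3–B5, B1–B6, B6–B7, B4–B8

A tree decomposition must satisfy three properties: every vertex lies in some bag; for every edge, both endpoints lie together in some bag; and for every vertex, the bags containing it form a connected subtree. Here vertex 7 appears in no bag, so the decomposition is invalid.

No — vertex 7 appears in no bag.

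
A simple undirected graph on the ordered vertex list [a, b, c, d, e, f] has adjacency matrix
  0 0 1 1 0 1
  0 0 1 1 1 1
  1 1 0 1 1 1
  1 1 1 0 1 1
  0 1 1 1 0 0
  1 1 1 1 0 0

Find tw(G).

A width-3 tree decomposition is:
Bags: B1 = {b, c, d, f}  B2 = {a, c, d, f}  B3 = {b, c, d, e}
Tree: B1–B2, B1–B3
The largest bag has 4 vertices, giving width 3; this decomposition certifies tw(G) ≤ 3. Conversely, {b, c, d, e} is a clique of size 4, and the vertices of any clique must share a bag in every tree decomposition; so some bag has ≥ 4 vertices and tw(G) ≥ 3. Hence tw(G) = 3 exactly.

3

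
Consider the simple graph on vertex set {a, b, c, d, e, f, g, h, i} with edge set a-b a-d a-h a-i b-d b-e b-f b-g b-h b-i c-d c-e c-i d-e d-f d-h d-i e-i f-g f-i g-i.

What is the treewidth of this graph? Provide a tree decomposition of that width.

The largest bag has 4 vertices, giving width 3; this decomposition certifies tw(G) ≤ 3. Conversely, {c, d, e, i} is a clique of size 4, and the vertices of any clique must share a bag in every tree decomposition; so some bag has ≥ 4 vertices and tw(G) ≥ 3. Hence tw(G) = 3 exactly.

Treewidth 3.
One such decomposition:
Bags: B1 = {a, b, d, i}  B2 = {b, d, e, i}  B3 = {b, d, f, i}  B4 = {b, f, g, i}  B5 = {a, b, d, h}  B6 = {c, d, e, i}
Tree: B1–B2, B1–B3, B3–B4, B1–B5, B2–B6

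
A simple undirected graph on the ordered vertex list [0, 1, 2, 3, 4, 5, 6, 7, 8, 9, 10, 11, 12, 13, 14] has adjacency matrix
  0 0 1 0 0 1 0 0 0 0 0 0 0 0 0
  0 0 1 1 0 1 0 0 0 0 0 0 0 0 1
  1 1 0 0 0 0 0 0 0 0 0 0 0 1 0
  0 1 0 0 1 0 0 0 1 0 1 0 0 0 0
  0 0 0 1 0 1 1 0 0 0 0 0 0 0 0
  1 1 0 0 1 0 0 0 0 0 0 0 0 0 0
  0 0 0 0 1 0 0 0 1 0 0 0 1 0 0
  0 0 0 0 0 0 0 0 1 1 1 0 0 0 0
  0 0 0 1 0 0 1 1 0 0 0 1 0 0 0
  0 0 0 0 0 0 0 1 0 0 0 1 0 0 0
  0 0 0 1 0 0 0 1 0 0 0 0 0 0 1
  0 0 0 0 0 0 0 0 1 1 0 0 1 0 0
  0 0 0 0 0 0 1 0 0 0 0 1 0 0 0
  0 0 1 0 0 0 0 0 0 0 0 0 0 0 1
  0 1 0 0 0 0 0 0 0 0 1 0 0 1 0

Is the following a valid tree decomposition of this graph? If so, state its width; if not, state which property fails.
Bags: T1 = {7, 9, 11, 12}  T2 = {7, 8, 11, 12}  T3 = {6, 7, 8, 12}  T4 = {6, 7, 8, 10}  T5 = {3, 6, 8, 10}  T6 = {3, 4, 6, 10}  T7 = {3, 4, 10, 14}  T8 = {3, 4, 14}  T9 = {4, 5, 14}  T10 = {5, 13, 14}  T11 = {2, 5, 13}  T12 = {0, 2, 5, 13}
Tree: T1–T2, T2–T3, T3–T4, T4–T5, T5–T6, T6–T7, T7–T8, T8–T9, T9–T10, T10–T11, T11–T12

A tree decomposition must satisfy three properties: every vertex lies in some bag; for every edge, both endpoints lie together in some bag; and for every vertex, the bags containing it form a connected subtree. Here vertex 1 appears in no bag, so the decomposition is invalid.

No — vertex 1 appears in no bag.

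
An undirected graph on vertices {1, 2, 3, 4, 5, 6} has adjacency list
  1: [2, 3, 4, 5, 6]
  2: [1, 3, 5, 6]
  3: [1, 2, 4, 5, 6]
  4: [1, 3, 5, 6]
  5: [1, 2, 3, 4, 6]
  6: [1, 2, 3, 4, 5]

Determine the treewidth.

4

A width-4 tree decomposition is:
Bags: B1 = {1, 2, 3, 5, 6}  B2 = {1, 3, 4, 5, 6}
Tree: B1–B2
The largest bag has 5 vertices, giving width 4; this decomposition certifies tw(G) ≤ 4. For the lower bound, the 5 vertices {1, 2, 3, 5, 6} are pairwise adjacent, and any tree decomposition puts a clique entirely inside one bag — forcing width ≥ 4. The upper and lower bounds meet at 4, so that is the treewidth.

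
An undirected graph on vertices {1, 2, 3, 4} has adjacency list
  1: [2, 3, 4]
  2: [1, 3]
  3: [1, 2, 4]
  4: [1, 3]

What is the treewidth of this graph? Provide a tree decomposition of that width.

Each bag holds 3 vertices, so the decomposition has width 2, which upper-bounds the treewidth. For the lower bound, the 3 vertices {1, 2, 3} are pairwise adjacent, and any tree decomposition puts a clique entirely inside one bag — forcing width ≥ 2. Hence tw(G) = 2 exactly.

Treewidth 2.
One such decomposition:
Bags: B1 = {1, 2, 3}  B2 = {1, 3, 4}
Tree: B1–B2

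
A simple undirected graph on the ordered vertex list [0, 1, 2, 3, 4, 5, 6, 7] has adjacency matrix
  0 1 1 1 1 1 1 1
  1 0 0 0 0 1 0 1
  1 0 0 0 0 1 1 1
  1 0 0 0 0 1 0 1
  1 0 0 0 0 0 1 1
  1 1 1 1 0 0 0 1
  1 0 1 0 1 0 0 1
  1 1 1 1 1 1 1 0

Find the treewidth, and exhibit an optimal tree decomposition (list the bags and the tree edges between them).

Treewidth 3.
One optimal decomposition is:
Bags: B1 = {0, 2, 6, 7}  B2 = {0, 2, 5, 7}  B3 = {0, 3, 5, 7}  B4 = {0, 4, 6, 7}  B5 = {0, 1, 5, 7}
Tree: B1–B2, B2–B3, B1–B4, B3–B5

Each bag holds 4 vertices, so the decomposition has width 3, which upper-bounds the treewidth. For the lower bound, the 4 vertices {0, 4, 6, 7} are pairwise adjacent, and any tree decomposition puts a clique entirely inside one bag — forcing width ≥ 3. Therefore the treewidth is 3.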